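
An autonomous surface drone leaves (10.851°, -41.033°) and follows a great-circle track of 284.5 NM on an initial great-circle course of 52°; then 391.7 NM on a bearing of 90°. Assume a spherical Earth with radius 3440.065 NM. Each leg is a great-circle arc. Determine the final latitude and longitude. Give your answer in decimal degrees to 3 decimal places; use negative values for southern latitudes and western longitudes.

latitude 13.652°, longitude -30.476°

Apply the spherical direct solution leg by leg, carrying full precision between legs.
Leg 1: from (10.851°, -41.033°), δ = 284.5/3440.065 = 0.082702 rad, θ = 52° → φ = 13.743°, λ = -37.190°.
Leg 2: from (13.743°, -37.190°), δ = 391.7/3440.065 = 0.113864 rad, θ = 90° → φ = 13.652°, λ = -30.476°.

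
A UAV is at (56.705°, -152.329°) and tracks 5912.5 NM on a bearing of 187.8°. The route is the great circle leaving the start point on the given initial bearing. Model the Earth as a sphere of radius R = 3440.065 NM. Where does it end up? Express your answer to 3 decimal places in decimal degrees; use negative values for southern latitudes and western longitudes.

δ = 5912.5/3440.065 = 1.718718 rad (98.4753°).
Start latitude φ₁ = 0.989689 rad; initial bearing θ = 3.277728 rad.
Destination latitude: φ₂ = arcsin( sin φ₁ cos δ + cos φ₁ sin δ cos θ ) = arcsin(-0.661122) = -41.385°.
For the longitude increment, Δλ = atan2( sin θ sin δ cos φ₁, cos δ − sin φ₁ sin φ₂ ) = atan2(-0.073687, 0.405220) = -10.306°.
λ₂ = -152.329° + -10.306° = -162.635°.

latitude -41.385°, longitude -162.635°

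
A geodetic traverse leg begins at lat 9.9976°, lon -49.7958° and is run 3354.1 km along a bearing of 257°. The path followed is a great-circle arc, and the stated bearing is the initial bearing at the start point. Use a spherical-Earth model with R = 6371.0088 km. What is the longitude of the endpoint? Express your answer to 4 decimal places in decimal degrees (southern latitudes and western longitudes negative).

longitude -79.1343°

Angular distance δ = d/R = 3354.1 / 6371.0088 = 0.526463 rad.
Start latitude φ₁ = 0.174491 rad; initial bearing θ = 4.485496 rad.
Destination latitude: φ₂ = arcsin( sin φ₁ cos δ + cos φ₁ sin δ cos θ ) = arcsin(0.038782) = 2.2226°.
Then Δλ = atan2(-0.482165, 0.857857) = -0.512054 rad, from sin θ sin δ cos φ₁ over cos δ − sin φ₁ sin φ₂.
λ₂ = λ₁ + Δλ = -79.1343°.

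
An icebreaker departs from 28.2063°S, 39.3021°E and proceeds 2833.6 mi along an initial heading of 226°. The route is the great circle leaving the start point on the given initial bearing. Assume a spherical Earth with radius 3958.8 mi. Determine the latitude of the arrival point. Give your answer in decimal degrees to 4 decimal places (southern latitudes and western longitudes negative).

δ = 2833.6/3958.8 = 0.715772 rad (41.0107°).
Converting: φ₁ = -0.492293 rad, θ = 3.944444 rad.
Destination latitude: φ₂ = arcsin( sin φ₁ cos δ + cos φ₁ sin δ cos θ ) = arcsin(-0.758359) = -49.3197°.
Then Δλ = atan2(-0.415978, 0.396150) = -0.809808 rad, from sin θ sin δ cos φ₁ over cos δ − sin φ₁ sin φ₂.
λ₂ = λ₁ + Δλ = -7.0965°.

latitude -49.3197°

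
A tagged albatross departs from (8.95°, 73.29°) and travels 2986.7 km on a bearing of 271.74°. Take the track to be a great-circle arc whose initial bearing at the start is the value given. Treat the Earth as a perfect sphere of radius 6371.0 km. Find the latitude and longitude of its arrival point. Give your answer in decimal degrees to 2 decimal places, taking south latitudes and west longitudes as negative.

latitude 8.76°, longitude 46.10°

δ = 2986.7/6371 = 0.468796 rad (26.8600°).
Start latitude φ₁ = 0.156207 rad; initial bearing θ = 4.742758 rad.
sin φ₂ = sin φ₁ cos δ + cos φ₁ sin δ cos θ = (0.155572)(0.892113) + (0.987824)(0.451813)(0.030364) = 0.152340
φ₂ = asin(0.152340) = 0.152936 rad = 8.76°.
For the longitude increment, Δλ = atan2( sin θ sin δ cos φ₁, cos δ − sin φ₁ sin φ₂ ) = atan2(-0.446106, 0.868413) = -27.19°.
λ₂ = 73.29° + -27.19° = 46.10°.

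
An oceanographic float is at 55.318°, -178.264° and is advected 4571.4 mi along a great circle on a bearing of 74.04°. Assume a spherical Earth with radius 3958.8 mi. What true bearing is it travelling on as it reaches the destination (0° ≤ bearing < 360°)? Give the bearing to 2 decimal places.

final bearing 141.55°

Central angle δ = d/R = 1.154744 rad.
Converting: φ₁ = 0.965481 rad, θ = 1.292242 rad.
Applying the spherical law of cosines for sides, sin φ₂ = sin φ₁ cos δ + cos φ₁ sin δ cos θ = 0.475458, so φ₂ = 28.389°.
Then Δλ = atan2(0.500416, 0.013173) = 1.544479 rad, from sin θ sin δ cos φ₁ over cos δ − sin φ₁ sin φ₂.
λ₂ = λ₁ + Δλ = -89.772°.
The forward bearing on arrival equals the back-azimuth from the destination plus 180°.
Back-azimuth from P₂ (28.39°, -89.77°) to P₁ (55.32°, -178.26°), with Δλ' = λ₁ − λ₂ = -88.49°: atan2( sin Δλ' cos φ₁ , cos φ₂ sin φ₁ − sin φ₂ cos φ₁ cos Δλ' ) = 321.55°.
Final bearing = (321.55° + 180°) mod 360° = 141.55°.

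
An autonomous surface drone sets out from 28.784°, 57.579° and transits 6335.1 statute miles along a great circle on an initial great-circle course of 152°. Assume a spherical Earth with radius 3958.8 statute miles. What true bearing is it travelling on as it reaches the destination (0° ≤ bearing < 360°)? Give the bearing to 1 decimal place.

Angular distance δ = d/R = 6335.1 / 3958.8 = 1.600258 rad.
With φ₁ = 28.784° = 0.502376 rad and θ = 152° = 2.652900 rad:
sin φ₂ = sin φ₁ cos δ + cos φ₁ sin δ cos θ = (0.481509)(-0.029457) + (0.876441)(0.999566)(-0.882948) = -0.787700
φ₂ = asin(-0.787700) = -0.907066 rad = -51.971°.
Δλ = atan2( sin θ sin δ cos φ₁ , cos δ − sin φ₁ sin φ₂ ) = atan2(0.411286, 0.349827) = 0.865971 rad = 49.616°.
Hence λ₂ = 57.579° + 49.616° = 107.195°.
The forward bearing on arrival equals the back-azimuth from the destination plus 180°.
Back-azimuth from P₂ (-52.0°, 107.2°) to P₁ (28.8°, 57.6°), with Δλ' = λ₁ − λ₂ = -49.6°: atan2( sin Δλ' cos φ₁ , cos φ₂ sin φ₁ − sin φ₂ cos φ₁ cos Δλ' ) = 318.1°.
Final bearing = (318.1° + 180°) mod 360° = 138.1°.

final bearing 138.1°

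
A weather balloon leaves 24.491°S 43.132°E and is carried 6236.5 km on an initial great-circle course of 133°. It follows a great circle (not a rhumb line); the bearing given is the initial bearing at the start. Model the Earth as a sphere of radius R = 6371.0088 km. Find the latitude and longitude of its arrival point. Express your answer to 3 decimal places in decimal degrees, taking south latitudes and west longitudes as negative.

Angular distance δ = d/R = 6236.5 / 6371.0088 = 0.978887 rad.
Start latitude φ₁ = -0.427449 rad; initial bearing θ = 2.321288 rad.
Destination latitude: φ₂ = arcsin( sin φ₁ cos δ + cos φ₁ sin δ cos θ ) = arcsin(-0.746349) = -48.275°.
For the longitude increment, Δλ = atan2( sin θ sin δ cos φ₁, cos δ − sin φ₁ sin φ₂ ) = atan2(0.552326, 0.248547) = 65.772°.
λ₂ = 43.132° + 65.772° = 108.904°.

latitude -48.275°, longitude 108.904°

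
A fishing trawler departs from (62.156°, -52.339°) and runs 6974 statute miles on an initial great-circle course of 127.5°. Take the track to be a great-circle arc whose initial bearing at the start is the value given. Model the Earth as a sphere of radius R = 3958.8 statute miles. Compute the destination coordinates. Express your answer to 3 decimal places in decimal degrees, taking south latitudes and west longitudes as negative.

δ = 6974/3958.8 = 1.761645 rad (100.9348°).
Converting: φ₁ = 1.084827 rad, θ = 2.225295 rad.
sin φ₂ = sin φ₁ cos δ + cos φ₁ sin δ cos θ = (0.884223)(-0.189692) + (0.467066)(0.981844)(-0.608761) = -0.446899
φ₂ = asin(-0.446899) = -0.463296 rad = -26.545°.
Δλ = atan2( sin θ sin δ cos φ₁ , cos δ − sin φ₁ sin φ₂ ) = atan2(0.363820, 0.205466) = 1.056702 rad = 60.545°.
λ₂ = λ₁ + Δλ = 8.206°.

latitude -26.545°, longitude 8.206°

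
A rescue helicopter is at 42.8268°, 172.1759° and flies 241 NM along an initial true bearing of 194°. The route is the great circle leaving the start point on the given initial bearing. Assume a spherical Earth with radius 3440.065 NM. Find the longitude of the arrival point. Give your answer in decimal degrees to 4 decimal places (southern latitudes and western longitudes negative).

longitude 170.9286°

Angular distance δ = d/R = 241 / 3440.065 = 0.070057 rad.
Converting: φ₁ = 0.747469 rad, θ = 3.385939 rad.
sin φ₂ = sin φ₁ cos δ + cos φ₁ sin δ cos θ = (0.679784)(0.997547) + (0.733412)(0.070000)(-0.970296) = 0.628303
φ₂ = asin(0.628303) = 0.679371 rad = 38.9251°.
Then Δλ = atan2(-0.012420, 0.570436) = -0.021769 rad, from sin θ sin δ cos φ₁ over cos δ − sin φ₁ sin φ₂.
λ₂ = 172.1759° + -1.2473° = 170.9286°.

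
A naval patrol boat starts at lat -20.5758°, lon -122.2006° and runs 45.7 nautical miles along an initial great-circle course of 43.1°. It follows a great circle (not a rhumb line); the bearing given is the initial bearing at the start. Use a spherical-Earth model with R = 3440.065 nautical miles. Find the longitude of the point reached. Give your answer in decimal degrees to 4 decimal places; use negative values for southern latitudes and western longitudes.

Angular distance δ = d/R = 45.7 / 3440.065 = 0.013285 rad.
Converting: φ₁ = -0.359115 rad, θ = 0.752237 rad.
Applying the spherical law of cosines for sides, sin φ₂ = sin φ₁ cos δ + cos φ₁ sin δ cos θ = -0.342334, so φ₂ = -20.0192°.
Then Δλ = atan2(0.008498, 0.879600) = 0.009661 rad, from sin θ sin δ cos φ₁ over cos δ − sin φ₁ sin φ₂.
Hence λ₂ = -122.2006° + 0.5535° = -121.6471°.

longitude -121.6471°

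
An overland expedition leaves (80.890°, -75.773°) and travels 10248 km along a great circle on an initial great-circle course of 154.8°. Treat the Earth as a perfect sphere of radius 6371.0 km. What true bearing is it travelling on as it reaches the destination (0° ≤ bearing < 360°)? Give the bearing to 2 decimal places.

Central angle δ = d/R = 1.608539 rad.
Converting: φ₁ = 1.411797 rad, θ = 2.701770 rad.
Destination latitude: φ₂ = arcsin( sin φ₁ cos δ + cos φ₁ sin δ cos θ ) = arcsin(-0.180417) = -10.394°.
For the longitude increment, Δλ = atan2( sin θ sin δ cos φ₁, cos δ − sin φ₁ sin φ₂ ) = atan2(0.067366, 0.140408) = 25.631°.
λ₂ = -75.773° + 25.631° = -50.142°.
The forward bearing on arrival equals the back-azimuth from the destination plus 180°.
Back-azimuth from P₂ (-10.39°, -50.14°) to P₁ (80.89°, -75.77°), with Δλ' = λ₁ − λ₂ = -25.63°: atan2( sin Δλ' cos φ₁ , cos φ₂ sin φ₁ − sin φ₂ cos φ₁ cos Δλ' ) = 356.07°.
Final bearing = (356.07° + 180°) mod 360° = 176.07°.

final bearing 176.07°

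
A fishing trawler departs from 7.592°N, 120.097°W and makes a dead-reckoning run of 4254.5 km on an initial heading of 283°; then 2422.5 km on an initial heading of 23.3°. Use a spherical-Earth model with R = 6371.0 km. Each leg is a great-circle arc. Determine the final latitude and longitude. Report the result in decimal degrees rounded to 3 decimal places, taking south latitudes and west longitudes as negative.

Apply the spherical direct solution leg by leg, carrying full precision between legs.
Leg 1: from (7.592°, -120.097°), δ = 4254.5/6371 = 0.667792 rad, θ = 283° → φ = 13.994°, λ = -158.547°.
Leg 2: from (13.994°, -158.547°), δ = 2422.5/6371 = 0.380239 rad, θ = 23.3° → φ = 33.732°, λ = -148.380°.

latitude 33.732°, longitude -148.380°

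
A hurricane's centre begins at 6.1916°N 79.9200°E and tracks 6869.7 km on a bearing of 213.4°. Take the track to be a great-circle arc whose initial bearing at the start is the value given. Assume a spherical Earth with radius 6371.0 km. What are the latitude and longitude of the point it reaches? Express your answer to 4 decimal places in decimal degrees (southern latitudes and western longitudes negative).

δ = 6869.7/6371 = 1.078277 rad (61.7807°).
With φ₁ = 6.1916° = 0.108064 rad and θ = 213.4° = 3.724533 rad:
Destination latitude: φ₂ = arcsin( sin φ₁ cos δ + cos φ₁ sin δ cos θ ) = arcsin(-0.680332) = -42.8696°.
Δλ = atan2( sin θ sin δ cos φ₁ , cos δ − sin φ₁ sin φ₂ ) = atan2(-0.482223, 0.546224) = -0.723248 rad = -41.4391°.
λ₂ = λ₁ + Δλ = 38.4809°.

latitude -42.8696°, longitude 38.4809°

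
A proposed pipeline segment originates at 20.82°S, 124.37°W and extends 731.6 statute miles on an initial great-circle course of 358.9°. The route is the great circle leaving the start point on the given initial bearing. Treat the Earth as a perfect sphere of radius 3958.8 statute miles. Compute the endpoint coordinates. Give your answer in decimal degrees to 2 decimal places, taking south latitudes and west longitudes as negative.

latitude -10.23°, longitude -124.58°

Angular distance δ = d/R = 731.6 / 3958.8 = 0.184803 rad.
Start latitude φ₁ = -0.363378 rad; initial bearing θ = 6.263987 rad.
Applying the spherical law of cosines for sides, sin φ₂ = sin φ₁ cos δ + cos φ₁ sin δ cos θ = -0.177658, so φ₂ = -10.23°.
Δλ = atan2( sin θ sin δ cos φ₁ , cos δ − sin φ₁ sin φ₂ ) = atan2(-0.003297, 0.919827) = -0.003585 rad = -0.21°.
λ₂ = -124.37° + -0.21° = -124.58°.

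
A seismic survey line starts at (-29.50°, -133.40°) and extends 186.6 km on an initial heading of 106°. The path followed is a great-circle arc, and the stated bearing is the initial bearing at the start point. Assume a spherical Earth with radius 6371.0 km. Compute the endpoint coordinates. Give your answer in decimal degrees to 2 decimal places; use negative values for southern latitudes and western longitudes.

Angular distance δ = d/R = 186.6 / 6371 = 0.029289 rad.
Converting: φ₁ = -0.514872 rad, θ = 1.850049 rad.
Applying the spherical law of cosines for sides, sin φ₂ = sin φ₁ cos δ + cos φ₁ sin δ cos θ = -0.499238, so φ₂ = -29.95°.
For the longitude increment, Δλ = atan2( sin θ sin δ cos φ₁, cos δ − sin φ₁ sin φ₂ ) = atan2(0.024501, 0.753735) = 1.86°.
λ₂ = λ₁ + Δλ = -131.54°.

latitude -29.95°, longitude -131.54°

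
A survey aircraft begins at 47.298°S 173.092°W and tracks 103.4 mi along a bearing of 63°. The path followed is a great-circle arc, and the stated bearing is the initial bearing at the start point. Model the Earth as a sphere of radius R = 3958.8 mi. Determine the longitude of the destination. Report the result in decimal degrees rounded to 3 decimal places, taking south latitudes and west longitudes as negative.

longitude -171.151°

Central angle δ = d/R = 0.026119 rad.
With φ₁ = -47.298° = -0.825506 rad and θ = 63° = 1.099557 rad:
sin φ₂ = sin φ₁ cos δ + cos φ₁ sin δ cos θ = (-0.734891)(0.999659) + (0.678185)(0.026116)(0.453990) = -0.726599
φ₂ = asin(-0.726599) = -0.813359 rad = -46.602°.
Δλ = atan2( sin θ sin δ cos φ₁ , cos δ − sin φ₁ sin φ₂ ) = atan2(0.015781, 0.465688) = 0.033875 rad = 1.941°.
λ₂ = λ₁ + Δλ = -171.151°.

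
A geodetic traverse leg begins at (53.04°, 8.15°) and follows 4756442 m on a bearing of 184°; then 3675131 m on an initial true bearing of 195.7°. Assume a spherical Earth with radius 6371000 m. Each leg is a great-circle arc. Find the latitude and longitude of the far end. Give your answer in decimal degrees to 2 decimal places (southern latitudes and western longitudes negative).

Apply the spherical direct solution leg by leg, carrying full precision between legs.
Leg 1: from (53.04°, 8.15°), δ = 4756442/6371000 = 0.746577 rad, θ = 184° → φ = 10.32°, λ = 5.39°.
Leg 2: from (10.32°, 5.39°), δ = 3675131/6371000 = 0.576853 rad, θ = 195.7° → φ = -21.49°, λ = -3.74°.

latitude -21.49°, longitude -3.74°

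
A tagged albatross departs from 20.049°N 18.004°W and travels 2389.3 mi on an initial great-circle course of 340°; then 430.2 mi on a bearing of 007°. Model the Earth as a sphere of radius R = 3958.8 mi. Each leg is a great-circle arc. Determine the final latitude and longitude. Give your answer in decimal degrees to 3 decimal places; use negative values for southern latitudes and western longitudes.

Apply the spherical direct solution leg by leg, carrying full precision between legs.
Leg 1: from (20.049°, -18.004°), δ = 2389.3/3958.8 = 0.603541 rad, θ = 340° → φ = 51.561°, λ = -36.199°.
Leg 2: from (51.561°, -36.199°), δ = 430.2/3958.8 = 0.108669 rad, θ = 7° → φ = 57.733°, λ = -34.780°.

latitude 57.733°, longitude -34.780°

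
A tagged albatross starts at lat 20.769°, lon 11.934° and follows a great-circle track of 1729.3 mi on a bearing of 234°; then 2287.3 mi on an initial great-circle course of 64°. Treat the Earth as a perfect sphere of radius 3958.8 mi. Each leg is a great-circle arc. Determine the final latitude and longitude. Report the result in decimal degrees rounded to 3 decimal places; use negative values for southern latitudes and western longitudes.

Apply the spherical direct solution leg by leg, carrying full precision between legs.
Leg 1: from (20.769°, 11.934°), δ = 1729.3/3958.8 = 0.436824 rad, θ = 234° → φ = 5.094°, λ = -8.164°.
Leg 2: from (5.094°, -8.164°), δ = 2287.3/3958.8 = 0.577776 rad, θ = 64° → φ = 18.231°, λ = 22.956°.

latitude 18.231°, longitude 22.956°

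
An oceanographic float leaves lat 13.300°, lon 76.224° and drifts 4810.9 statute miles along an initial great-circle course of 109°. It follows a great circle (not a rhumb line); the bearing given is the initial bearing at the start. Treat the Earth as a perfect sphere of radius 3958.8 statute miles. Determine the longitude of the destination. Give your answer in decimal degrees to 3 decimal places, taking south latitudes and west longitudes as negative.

longitude 141.455°

Central angle δ = d/R = 1.215242 rad.
Start latitude φ₁ = 0.232129 rad; initial bearing θ = 1.902409 rad.
sin φ₂ = sin φ₁ cos δ + cos φ₁ sin δ cos θ = (0.230050)(0.348110) + (0.973179)(0.937454)(-0.325568) = -0.216936
φ₂ = asin(-0.216936) = -0.218675 rad = -12.529°.
Then Δλ = atan2(0.862606, 0.398016) = 1.138493 rad, from sin θ sin δ cos φ₁ over cos δ − sin φ₁ sin φ₂.
Hence λ₂ = 76.224° + 65.231° = 141.455°.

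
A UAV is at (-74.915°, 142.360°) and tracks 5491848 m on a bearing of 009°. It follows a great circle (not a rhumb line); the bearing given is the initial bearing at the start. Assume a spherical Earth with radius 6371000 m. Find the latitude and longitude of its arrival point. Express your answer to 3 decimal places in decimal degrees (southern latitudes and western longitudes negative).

Central angle δ = d/R = 0.862007 rad.
With φ₁ = -74.915° = -1.307513 rad and θ = 9° = 0.157080 rad:
sin φ₂ = sin φ₁ cos δ + cos φ₁ sin δ cos θ = (-0.965541)(0.650915) + (0.260252)(0.759151)(0.987688) = -0.433347
φ₂ = asin(-0.433347) = -0.448203 rad = -25.680°.
For the longitude increment, Δλ = atan2( sin θ sin δ cos φ₁, cos δ − sin φ₁ sin φ₂ ) = atan2(0.030907, 0.232501) = 7.572°.
λ₂ = 142.360° + 7.572° = 149.932°.

latitude -25.680°, longitude 149.932°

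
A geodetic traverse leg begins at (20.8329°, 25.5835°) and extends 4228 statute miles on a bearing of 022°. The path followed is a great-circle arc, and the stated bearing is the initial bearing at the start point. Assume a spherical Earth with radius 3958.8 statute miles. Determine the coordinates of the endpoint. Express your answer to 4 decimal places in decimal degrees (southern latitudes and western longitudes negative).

latitude 68.5435°, longitude 89.3948°

Angular distance δ = d/R = 4228 / 3958.8 = 1.068000 rad.
Start latitude φ₁ = 0.363603 rad; initial bearing θ = 0.383972 rad.
sin φ₂ = sin φ₁ cos δ + cos φ₁ sin δ cos θ = (0.355644)(0.481877) + (0.934622)(0.876239)(0.927184) = 0.930695
φ₂ = asin(0.930695) = 1.196309 rad = 68.5435°.
Then Δλ = atan2(0.306785, 0.150881) = 1.113718 rad, from sin θ sin δ cos φ₁ over cos δ − sin φ₁ sin φ₂.
λ₂ = λ₁ + Δλ = 89.3948°.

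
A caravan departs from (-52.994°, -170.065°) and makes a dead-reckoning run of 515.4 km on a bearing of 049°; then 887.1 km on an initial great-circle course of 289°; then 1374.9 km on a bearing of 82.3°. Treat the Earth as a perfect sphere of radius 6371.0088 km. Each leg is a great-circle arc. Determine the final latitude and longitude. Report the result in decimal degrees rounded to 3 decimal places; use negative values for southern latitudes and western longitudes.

latitude -43.705°, longitude -158.597°

Apply the spherical direct solution leg by leg, carrying full precision between legs.
Leg 1: from (-52.994°, -170.065°), δ = 515.4/6371.0088 = 0.080898 rad, θ = 49° → φ = -49.823°, λ = -164.641°.
Leg 2: from (-49.823°, -164.641°), δ = 887.1/6371.0088 = 0.139240 rad, θ = 289° → φ = -46.678°, λ = -175.667°.
Leg 3: from (-46.678°, -175.667°), δ = 1374.9/6371.0088 = 0.215806 rad, θ = 82.3° → φ = -43.705°, λ = -158.597°.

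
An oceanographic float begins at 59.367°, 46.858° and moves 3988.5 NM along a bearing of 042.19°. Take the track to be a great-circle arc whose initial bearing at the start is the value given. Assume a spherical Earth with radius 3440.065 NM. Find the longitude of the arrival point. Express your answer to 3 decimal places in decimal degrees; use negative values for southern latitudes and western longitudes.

longitude 168.586°

The arc subtends δ = 3988.5/3440.065 = 1.159426 rad at the centre.
With φ₁ = 59.367° = 1.036150 rad and θ = 42.19° = 0.736354 rad:
Applying the spherical law of cosines for sides, sin φ₂ = sin φ₁ cos δ + cos φ₁ sin δ cos θ = 0.690096, so φ₂ = 43.638°.
For the longitude increment, Δλ = atan2( sin θ sin δ cos φ₁, cos δ − sin φ₁ sin φ₂ ) = atan2(0.313652, -0.193926) = 121.728°.
λ₂ = λ₁ + Δλ = 168.586°.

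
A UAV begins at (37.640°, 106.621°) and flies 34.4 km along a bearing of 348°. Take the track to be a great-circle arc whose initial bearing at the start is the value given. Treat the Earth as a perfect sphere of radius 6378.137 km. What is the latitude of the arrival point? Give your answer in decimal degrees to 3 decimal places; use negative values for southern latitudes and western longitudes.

Angular distance δ = d/R = 34.4 / 6378.137 = 0.005393 rad.
With φ₁ = 37.640° = 0.656942 rad and θ = 348° = 6.073746 rad:
Destination latitude: φ₂ = arcsin( sin φ₁ cos δ + cos φ₁ sin δ cos θ ) = arcsin(0.614867) = 37.942°.
For the longitude increment, Δλ = atan2( sin θ sin δ cos φ₁, cos δ − sin φ₁ sin φ₂ ) = atan2(-0.000888, 0.624487) = -0.081°.
λ₂ = λ₁ + Δλ = 106.540°.

latitude 37.942°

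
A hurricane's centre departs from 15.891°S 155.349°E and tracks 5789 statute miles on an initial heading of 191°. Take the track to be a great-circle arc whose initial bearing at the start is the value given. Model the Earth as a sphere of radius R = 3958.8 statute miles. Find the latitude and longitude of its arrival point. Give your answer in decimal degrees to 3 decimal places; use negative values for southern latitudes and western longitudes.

latitude -75.514°, longitude 24.665°

Central angle δ = d/R = 1.462312 rad.
Start latitude φ₁ = -0.277350 rad; initial bearing θ = 3.333579 rad.
Destination latitude: φ₂ = arcsin( sin φ₁ cos δ + cos φ₁ sin δ cos θ ) = arcsin(-0.968209) = -75.514°.
Δλ = atan2( sin θ sin δ cos φ₁ , cos δ − sin φ₁ sin φ₂ ) = atan2(-0.182438, -0.156832) = -2.280862 rad = -130.684°.
λ₂ = λ₁ + Δλ = 24.665°.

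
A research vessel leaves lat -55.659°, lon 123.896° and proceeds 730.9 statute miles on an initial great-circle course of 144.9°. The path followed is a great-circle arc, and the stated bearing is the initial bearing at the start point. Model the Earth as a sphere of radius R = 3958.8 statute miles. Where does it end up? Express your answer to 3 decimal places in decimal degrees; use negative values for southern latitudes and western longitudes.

latitude -63.688°, longitude 137.673°

δ = 730.9/3958.8 = 0.184627 rad (10.5783°).
With φ₁ = -55.659° = -0.971433 rad and θ = 144.9° = 2.528982 rad:
sin φ₂ = sin φ₁ cos δ + cos φ₁ sin δ cos θ = (-0.825695)(0.983005) + (0.564117)(0.183580)(-0.818150) = -0.896390
φ₂ = asin(-0.896390) = -1.111557 rad = -63.688°.
For the longitude increment, Δλ = atan2( sin θ sin δ cos φ₁, cos δ − sin φ₁ sin φ₂ ) = atan2(0.059548, 0.242860) = 13.777°.
λ₂ = λ₁ + Δλ = 137.673°.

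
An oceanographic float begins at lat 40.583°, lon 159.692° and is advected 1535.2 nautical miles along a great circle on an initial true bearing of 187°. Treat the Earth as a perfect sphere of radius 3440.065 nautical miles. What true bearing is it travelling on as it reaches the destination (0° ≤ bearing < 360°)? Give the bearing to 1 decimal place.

final bearing 185.5°

Angular distance δ = d/R = 1535.2 / 3440.065 = 0.446271 rad.
Converting: φ₁ = 0.708307 rad, θ = 3.263766 rad.
sin φ₂ = sin φ₁ cos δ + cos φ₁ sin δ cos θ = (0.650549)(0.902063) + (0.759464)(0.431604)(-0.992546) = 0.261491
φ₂ = asin(0.261491) = 0.264567 rad = 15.159°.
Then Δλ = atan2(-0.039947, 0.731950) = -0.054522 rad, from sin θ sin δ cos φ₁ over cos δ − sin φ₁ sin φ₂.
Hence λ₂ = 159.692° + -3.124° = 156.568°.
The forward bearing on arrival equals the back-azimuth from the destination plus 180°.
Back-azimuth from P₂ (15.2°, 156.6°) to P₁ (40.6°, 159.7°), with Δλ' = λ₁ − λ₂ = 3.1°: atan2( sin Δλ' cos φ₁ , cos φ₂ sin φ₁ − sin φ₂ cos φ₁ cos Δλ' ) = 5.5°.
Final bearing = (5.5° + 180°) mod 360° = 185.5°.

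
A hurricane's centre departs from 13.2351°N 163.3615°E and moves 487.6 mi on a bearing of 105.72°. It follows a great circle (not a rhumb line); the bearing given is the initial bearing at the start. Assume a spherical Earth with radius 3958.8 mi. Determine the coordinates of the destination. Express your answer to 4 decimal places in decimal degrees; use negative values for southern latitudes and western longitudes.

latitude 11.2336°, longitude 170.2866°

Angular distance δ = d/R = 487.6 / 3958.8 = 0.123169 rad.
Start latitude φ₁ = 0.230996 rad; initial bearing θ = 1.845162 rad.
sin φ₂ = sin φ₁ cos δ + cos φ₁ sin δ cos θ = (0.228947)(0.992424) + (0.973439)(0.122857)(-0.270936) = 0.194810
φ₂ = asin(0.194810) = 0.196064 rad = 11.2336°.
Then Δλ = atan2(0.115121, 0.947823) = 0.120866 rad, from sin θ sin δ cos φ₁ over cos δ − sin φ₁ sin φ₂.
λ₂ = λ₁ + Δλ = 170.2866°.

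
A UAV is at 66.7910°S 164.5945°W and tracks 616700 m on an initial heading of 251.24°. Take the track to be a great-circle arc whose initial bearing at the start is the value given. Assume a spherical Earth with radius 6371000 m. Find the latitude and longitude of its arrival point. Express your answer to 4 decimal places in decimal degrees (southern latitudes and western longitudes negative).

latitude -67.9750°, longitude -178.7188°

The arc subtends δ = 616700/6371000 = 0.096798 rad at the centre.
Start latitude φ₁ = -1.165723 rad; initial bearing θ = 4.384965 rad.
sin φ₂ = sin φ₁ cos δ + cos φ₁ sin δ cos θ = (-0.919073)(0.995319) + (0.394086)(0.096647)(-0.321605) = -0.927020
φ₂ = asin(-0.927020) = -1.186387 rad = -67.9750°.
For the longitude increment, Δλ = atan2( sin θ sin δ cos φ₁, cos δ − sin φ₁ sin φ₂ ) = atan2(-0.036064, 0.143319) = -14.1243°.
Hence λ₂ = -164.5945° + -14.1243° = -178.7188°.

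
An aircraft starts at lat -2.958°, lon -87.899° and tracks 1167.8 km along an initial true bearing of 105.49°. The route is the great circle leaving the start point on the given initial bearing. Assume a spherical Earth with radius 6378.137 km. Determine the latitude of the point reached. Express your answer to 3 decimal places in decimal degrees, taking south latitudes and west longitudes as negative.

latitude -5.699°

Central angle δ = d/R = 0.183094 rad.
Start latitude φ₁ = -0.051627 rad; initial bearing θ = 1.841148 rad.
Destination latitude: φ₂ = arcsin( sin φ₁ cos δ + cos φ₁ sin δ cos θ ) = arcsin(-0.099303) = -5.699°.
For the longitude increment, Δλ = atan2( sin θ sin δ cos φ₁, cos δ − sin φ₁ sin φ₂ ) = atan2(0.175226, 0.978161) = 10.156°.
λ₂ = λ₁ + Δλ = -77.743°.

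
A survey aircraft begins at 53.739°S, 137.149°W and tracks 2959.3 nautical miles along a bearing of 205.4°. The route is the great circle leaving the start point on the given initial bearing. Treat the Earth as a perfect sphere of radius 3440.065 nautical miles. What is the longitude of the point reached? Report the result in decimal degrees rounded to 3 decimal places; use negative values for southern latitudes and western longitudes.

The arc subtends δ = 2959.3/3440.065 = 0.860245 rad at the centre.
Converting: φ₁ = -0.937922 rad, θ = 3.584906 rad.
sin φ₂ = sin φ₁ cos δ + cos φ₁ sin δ cos θ = (-0.806331)(0.652251) + (0.591464)(0.758003)(-0.903335) = -0.930924
φ₂ = asin(-0.930924) = -1.196936 rad = -68.579°.
Δλ = atan2( sin θ sin δ cos φ₁ , cos δ − sin φ₁ sin φ₂ ) = atan2(-0.192305, -0.098382) = -2.043674 rad = -117.094°.
λ₂ = -137.149° + -117.094° = -254.243°, normalized to (−180°, 180°] → 105.757°.

longitude 105.757°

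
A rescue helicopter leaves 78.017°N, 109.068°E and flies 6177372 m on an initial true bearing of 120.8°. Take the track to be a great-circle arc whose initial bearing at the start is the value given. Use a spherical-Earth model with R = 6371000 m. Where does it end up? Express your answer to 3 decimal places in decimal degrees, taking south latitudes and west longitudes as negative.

latitude 27.751°, longitude 162.238°

Central angle δ = d/R = 0.969608 rad.
Start latitude φ₁ = 1.361654 rad; initial bearing θ = 2.108358 rad.
Destination latitude: φ₂ = arcsin( sin φ₁ cos δ + cos φ₁ sin δ cos θ ) = arcsin(0.465627) = 27.751°.
Δλ = atan2( sin θ sin δ cos φ₁ , cos δ − sin φ₁ sin φ₂ ) = atan2(0.147069, 0.110143) = 0.927989 rad = 53.170°.
λ₂ = 109.068° + 53.170° = 162.238°.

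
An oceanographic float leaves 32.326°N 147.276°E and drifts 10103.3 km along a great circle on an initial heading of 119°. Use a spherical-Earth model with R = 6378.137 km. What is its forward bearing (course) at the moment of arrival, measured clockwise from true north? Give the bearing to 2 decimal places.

δ = 10103.3/6378.137 = 1.584052 rad (90.7595°).
Converting: φ₁ = 0.564195 rad, θ = 2.076942 rad.
Destination latitude: φ₂ = arcsin( sin φ₁ cos δ + cos φ₁ sin δ cos θ ) = arcsin(-0.416725) = -24.628°.
Δλ = atan2( sin θ sin δ cos φ₁ , cos δ − sin φ₁ sin φ₂ ) = atan2(0.739006, 0.209583) = 1.294451 rad = 74.167°.
λ₂ = 147.276° + 74.167° = 221.443°, normalized to (−180°, 180°] → -138.557°.
The forward bearing on arrival equals the back-azimuth from the destination plus 180°.
Back-azimuth from P₂ (-24.63°, -138.56°) to P₁ (32.33°, 147.28°), with Δλ' = λ₁ − λ₂ = 285.83°: atan2( sin Δλ' cos φ₁ , cos φ₂ sin φ₁ − sin φ₂ cos φ₁ cos Δλ' ) = 305.61°.
Final bearing = (305.61° + 180°) mod 360° = 125.61°.

final bearing 125.61°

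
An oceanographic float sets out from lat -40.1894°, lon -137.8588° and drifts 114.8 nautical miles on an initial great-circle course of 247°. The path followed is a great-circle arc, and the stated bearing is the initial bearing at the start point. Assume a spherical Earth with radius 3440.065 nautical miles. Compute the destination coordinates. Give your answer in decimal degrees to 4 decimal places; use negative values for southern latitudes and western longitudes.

latitude -40.9133°, longitude -140.1880°

δ = 114.8/3440.065 = 0.033371 rad (1.9120°).
Start latitude φ₁ = -0.701437 rad; initial bearing θ = 4.310963 rad.
Applying the spherical law of cosines for sides, sin φ₂ = sin φ₁ cos δ + cos φ₁ sin δ cos θ = -0.654916, so φ₂ = -40.9133°.
Then Δλ = atan2(-0.023462, 0.576815) = -0.040653 rad, from sin θ sin δ cos φ₁ over cos δ − sin φ₁ sin φ₂.
λ₂ = λ₁ + Δλ = -140.1880°.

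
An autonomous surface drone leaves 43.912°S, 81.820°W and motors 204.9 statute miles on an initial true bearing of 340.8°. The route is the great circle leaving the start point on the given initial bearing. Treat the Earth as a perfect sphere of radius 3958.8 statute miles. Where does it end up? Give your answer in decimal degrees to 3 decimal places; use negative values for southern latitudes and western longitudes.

latitude -41.104°, longitude -83.114°

δ = 204.9/3958.8 = 0.051758 rad (2.9655°).
Converting: φ₁ = -0.766409 rad, θ = 5.948082 rad.
sin φ₂ = sin φ₁ cos δ + cos φ₁ sin δ cos θ = (-0.693553)(0.998661) + (0.720406)(0.051735)(0.944376) = -0.657427
φ₂ = asin(-0.657427) = -0.717399 rad = -41.104°.
Δλ = atan2( sin θ sin δ cos φ₁ , cos δ − sin φ₁ sin φ₂ ) = atan2(-0.012257, 0.542701) = -0.022581 rad = -1.294°.
λ₂ = λ₁ + Δλ = -83.114°.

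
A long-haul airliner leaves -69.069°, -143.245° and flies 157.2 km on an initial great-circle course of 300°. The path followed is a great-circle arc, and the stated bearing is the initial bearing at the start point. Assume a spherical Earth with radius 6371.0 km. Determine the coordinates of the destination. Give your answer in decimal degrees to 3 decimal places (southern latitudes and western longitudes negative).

Angular distance δ = d/R = 157.2 / 6371 = 0.024674 rad.
Converting: φ₁ = -1.205481 rad, θ = 5.235988 rad.
Applying the spherical law of cosines for sides, sin φ₂ = sin φ₁ cos δ + cos φ₁ sin δ cos θ = -0.929320, so φ₂ = -68.329°.
For the longitude increment, Δλ = atan2( sin θ sin δ cos φ₁, cos δ − sin φ₁ sin φ₂ ) = atan2(-0.007633, 0.131700) = -3.317°.
λ₂ = λ₁ + Δλ = -146.562°.

latitude -68.329°, longitude -146.562°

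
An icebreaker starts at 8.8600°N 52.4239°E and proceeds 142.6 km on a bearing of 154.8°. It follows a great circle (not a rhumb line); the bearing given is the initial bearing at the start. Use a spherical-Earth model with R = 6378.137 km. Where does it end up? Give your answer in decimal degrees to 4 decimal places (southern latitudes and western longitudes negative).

latitude 7.7005°, longitude 52.9742°

Central angle δ = d/R = 0.022358 rad.
With φ₁ = 8.8600° = 0.154636 rad and θ = 154.8° = 2.701770 rad:
sin φ₂ = sin φ₁ cos δ + cos φ₁ sin δ cos θ = (0.154021)(0.999750) + (0.988068)(0.022356)(-0.904827) = 0.133995
φ₂ = asin(0.133995) = 0.134400 rad = 7.7005°.
For the longitude increment, Δλ = atan2( sin θ sin δ cos φ₁, cos δ − sin φ₁ sin φ₂ ) = atan2(0.009405, 0.979112) = 0.5503°.
λ₂ = 52.4239° + 0.5503° = 52.9742°.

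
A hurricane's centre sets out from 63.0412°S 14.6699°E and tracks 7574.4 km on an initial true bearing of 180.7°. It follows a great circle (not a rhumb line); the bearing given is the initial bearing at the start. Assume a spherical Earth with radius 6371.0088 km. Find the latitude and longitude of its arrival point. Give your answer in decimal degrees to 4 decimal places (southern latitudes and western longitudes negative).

latitude -48.8379°, longitude -164.3432°

Angular distance δ = d/R = 7574.4 / 6371.0088 = 1.188886 rad.
Converting: φ₁ = -1.100277 rad, θ = 3.153810 rad.
Destination latitude: φ₂ = arcsin( sin φ₁ cos δ + cos φ₁ sin δ cos θ ) = arcsin(-0.752851) = -48.8379°.
Then Δλ = atan2(-0.005140, -0.298346) = -3.124368 rad, from sin θ sin δ cos φ₁ over cos δ − sin φ₁ sin φ₂.
λ₂ = λ₁ + Δλ = -164.3432°.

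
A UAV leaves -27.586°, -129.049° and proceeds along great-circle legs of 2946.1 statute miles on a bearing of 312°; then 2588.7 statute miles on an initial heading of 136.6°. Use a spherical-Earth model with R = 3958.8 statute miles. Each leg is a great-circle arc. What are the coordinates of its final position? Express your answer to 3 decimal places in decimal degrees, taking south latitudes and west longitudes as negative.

Apply the spherical direct solution leg by leg, carrying full precision between legs.
Leg 1: from (-27.586°, -129.049°), δ = 2946.1/3958.8 = 0.744190 rad, θ = 312° → φ = 3.501°, λ = -159.336°.
Leg 2: from (3.501°, -159.336°), δ = 2588.7/3958.8 = 0.653910 rad, θ = 136.6° → φ = -23.121°, λ = -132.306°.

latitude -23.121°, longitude -132.306°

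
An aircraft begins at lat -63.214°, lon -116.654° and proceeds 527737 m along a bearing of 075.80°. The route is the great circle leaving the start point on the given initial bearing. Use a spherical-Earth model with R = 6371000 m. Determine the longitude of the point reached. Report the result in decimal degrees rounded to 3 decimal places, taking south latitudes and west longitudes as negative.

Central angle δ = d/R = 0.082834 rad.
Start latitude φ₁ = -1.103292 rad; initial bearing θ = 1.322960 rad.
Destination latitude: φ₂ = arcsin( sin φ₁ cos δ + cos φ₁ sin δ cos θ ) = arcsin(-0.880488) = -61.701°.
Then Δλ = atan2(0.036148, 0.210563) = 0.170016 rad, from sin θ sin δ cos φ₁ over cos δ − sin φ₁ sin φ₂.
Hence λ₂ = -116.654° + 9.741° = -106.913°.

longitude -106.913°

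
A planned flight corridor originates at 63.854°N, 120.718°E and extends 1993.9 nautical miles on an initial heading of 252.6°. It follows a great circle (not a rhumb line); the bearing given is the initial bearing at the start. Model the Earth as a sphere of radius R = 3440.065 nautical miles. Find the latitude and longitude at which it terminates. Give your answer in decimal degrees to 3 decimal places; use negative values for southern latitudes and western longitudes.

Central angle δ = d/R = 0.579611 rad.
With φ₁ = 63.854° = 1.114463 rad and θ = 252.6° = 4.408702 rad:
sin φ₂ = sin φ₁ cos δ + cos φ₁ sin δ cos θ = (0.897674)(0.836676) + (0.440660)(0.547699)(-0.299041) = 0.678889
φ₂ = asin(0.678889) = 0.746248 rad = 42.757°.
For the longitude increment, Δλ = atan2( sin θ sin δ cos φ₁, cos δ − sin φ₁ sin φ₂ ) = atan2(-0.230305, 0.227255) = -45.382°.
λ₂ = λ₁ + Δλ = 75.336°.

latitude 42.757°, longitude 75.336°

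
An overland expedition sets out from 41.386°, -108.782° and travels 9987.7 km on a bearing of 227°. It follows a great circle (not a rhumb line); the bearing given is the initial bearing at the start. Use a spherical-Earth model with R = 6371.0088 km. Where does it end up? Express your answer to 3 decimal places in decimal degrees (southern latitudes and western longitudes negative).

latitude -30.639°, longitude -166.995°

Angular distance δ = d/R = 9987.7 / 6371.0088 = 1.567680 rad.
Converting: φ₁ = 0.722322 rad, θ = 3.961897 rad.
Applying the spherical law of cosines for sides, sin φ₂ = sin φ₁ cos δ + cos φ₁ sin δ cos θ = -0.509622, so φ₂ = -30.639°.
For the longitude increment, Δλ = atan2( sin θ sin δ cos φ₁, cos δ − sin φ₁ sin φ₂ ) = atan2(-0.548712, 0.340042) = -58.213°.
λ₂ = λ₁ + Δλ = -166.995°.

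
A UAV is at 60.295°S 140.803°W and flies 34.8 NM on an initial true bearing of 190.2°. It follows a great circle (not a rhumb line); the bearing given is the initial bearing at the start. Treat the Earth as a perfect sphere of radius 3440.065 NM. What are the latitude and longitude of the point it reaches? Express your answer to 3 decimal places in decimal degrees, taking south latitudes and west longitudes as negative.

latitude -60.865°, longitude -141.014°

δ = 34.8/3440.065 = 0.010116 rad (0.5796°).
Converting: φ₁ = -1.052346 rad, θ = 3.319616 rad.
sin φ₂ = sin φ₁ cos δ + cos φ₁ sin δ cos θ = (-0.868588)(0.999949) + (0.495534)(0.010116)(-0.984196) = -0.873477
φ₂ = asin(-0.873477) = -1.062300 rad = -60.865°.
Then Δλ = atan2(-0.000888, 0.241257) = -0.003679 rad, from sin θ sin δ cos φ₁ over cos δ − sin φ₁ sin φ₂.
Hence λ₂ = -140.803° + -0.211° = -141.014°.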